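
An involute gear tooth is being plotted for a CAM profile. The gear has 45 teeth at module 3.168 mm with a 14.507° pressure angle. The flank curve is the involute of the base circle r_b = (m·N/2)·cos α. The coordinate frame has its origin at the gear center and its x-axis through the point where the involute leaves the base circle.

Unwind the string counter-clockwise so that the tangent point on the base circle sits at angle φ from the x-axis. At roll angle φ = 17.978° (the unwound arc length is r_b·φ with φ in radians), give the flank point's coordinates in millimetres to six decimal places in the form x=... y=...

pitch radius r_p = m·N/2 = 3.168·45/2 = 71.280000
base radius r_b = r_p·cos α = 71.280000·cos 14.507° = 69.007383
roll angle φ = 17.978° = 0.31377529 rad
x = r_b·(cos φ + φ·sin φ) = 69.007383·(0.95117510 + 0.31377529·0.30865179) = 72.321283
y = r_b·(sin φ − φ·cos φ) = 69.007383·(0.30865179 − 0.31377529·0.95117510) = 0.703637

x=72.321283 y=0.703637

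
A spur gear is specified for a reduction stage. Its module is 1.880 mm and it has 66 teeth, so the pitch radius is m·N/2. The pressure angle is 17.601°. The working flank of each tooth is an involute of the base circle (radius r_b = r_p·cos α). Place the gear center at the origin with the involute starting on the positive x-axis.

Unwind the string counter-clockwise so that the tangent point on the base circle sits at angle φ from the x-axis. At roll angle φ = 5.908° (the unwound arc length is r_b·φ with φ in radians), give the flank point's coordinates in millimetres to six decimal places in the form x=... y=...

pitch radius r_p = m·N/2 = 1.880·66/2 = 62.040000
base radius r_b = r_p·cos α = 62.040000·cos 17.601° = 59.135622
roll angle φ = 5.908° = 0.10311405 rad
x = r_b·(cos φ + φ·sin φ) = 59.135622·(0.99468845 + 0.10311405·0.10293142) = 59.449166
y = r_b·(sin φ − φ·cos φ) = 59.135622·(0.10293142 − 0.10311405·0.99468845) = 0.021588

x=59.449166 y=0.021588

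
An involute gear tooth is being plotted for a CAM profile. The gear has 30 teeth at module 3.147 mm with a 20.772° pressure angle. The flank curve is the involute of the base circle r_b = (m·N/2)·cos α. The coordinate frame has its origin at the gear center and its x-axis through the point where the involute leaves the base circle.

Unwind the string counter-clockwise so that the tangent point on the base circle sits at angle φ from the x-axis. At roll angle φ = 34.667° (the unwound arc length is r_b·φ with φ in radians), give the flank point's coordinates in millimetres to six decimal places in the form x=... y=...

x=51.491105 y=3.141056

pitch radius r_p = m·N/2 = 3.147·30/2 = 47.205000
base radius r_b = r_p·cos α = 47.205000·cos 20.772° = 44.136633
roll angle φ = 34.667° = 0.60505329 rad
x = r_b·(cos φ + φ·sin φ) = 44.136633·(0.82247179 + 0.60505329·0.56880591) = 51.491105
y = r_b·(sin φ − φ·cos φ) = 44.136633·(0.56880591 − 0.60505329·0.82247179) = 3.141056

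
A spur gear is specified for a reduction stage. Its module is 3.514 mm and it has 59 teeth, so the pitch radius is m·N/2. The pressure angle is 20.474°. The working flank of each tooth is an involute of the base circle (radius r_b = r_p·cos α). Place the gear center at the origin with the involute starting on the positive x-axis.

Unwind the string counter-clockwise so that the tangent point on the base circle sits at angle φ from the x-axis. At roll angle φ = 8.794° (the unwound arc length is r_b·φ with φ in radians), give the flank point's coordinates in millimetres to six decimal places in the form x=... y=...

x=98.251871 y=0.116770

pitch radius r_p = m·N/2 = 3.514·59/2 = 103.663000
base radius r_b = r_p·cos α = 103.663000·cos 20.474° = 97.114713
roll angle φ = 8.794° = 0.15348425 rad
x = r_b·(cos φ + φ·sin φ) = 97.114713·(0.98824440 + 0.15348425·0.15288235) = 98.251871
y = r_b·(sin φ − φ·cos φ) = 97.114713·(0.15288235 − 0.15348425·0.98824440) = 0.116770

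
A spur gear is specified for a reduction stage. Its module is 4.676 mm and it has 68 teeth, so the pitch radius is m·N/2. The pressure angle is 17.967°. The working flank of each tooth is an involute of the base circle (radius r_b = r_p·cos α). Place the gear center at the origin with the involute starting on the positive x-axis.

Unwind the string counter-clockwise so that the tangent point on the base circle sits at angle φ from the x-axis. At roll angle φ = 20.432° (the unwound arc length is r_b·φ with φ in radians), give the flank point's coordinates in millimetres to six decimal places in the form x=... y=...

x=160.543332 y=2.257104

pitch radius r_p = m·N/2 = 4.676·68/2 = 158.984000
base radius r_b = r_p·cos α = 158.984000·cos 17.967° = 151.231040
roll angle φ = 20.432° = 0.35660567 rad
x = r_b·(cos φ + φ·sin φ) = 151.231040·(0.93708716 + 0.35660567·0.34909547) = 160.543332
y = r_b·(sin φ − φ·cos φ) = 151.231040·(0.34909547 − 0.35660567·0.93708716) = 2.257104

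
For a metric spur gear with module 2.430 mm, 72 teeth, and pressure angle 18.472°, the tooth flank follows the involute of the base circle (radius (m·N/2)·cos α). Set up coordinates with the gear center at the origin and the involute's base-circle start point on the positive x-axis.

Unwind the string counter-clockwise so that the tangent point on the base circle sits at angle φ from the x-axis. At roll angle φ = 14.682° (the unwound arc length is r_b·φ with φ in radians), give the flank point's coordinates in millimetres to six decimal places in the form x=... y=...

pitch radius r_p = m·N/2 = 2.430·72/2 = 87.480000
base radius r_b = r_p·cos α = 87.480000·cos 18.472° = 82.972908
roll angle φ = 14.682° = 0.25624924 rad
x = r_b·(cos φ + φ·sin φ) = 82.972908·(0.96734743 + 0.25624924·0.25345406) = 85.652505
y = r_b·(sin φ − φ·cos φ) = 82.972908·(0.25345406 − 0.25624924·0.96734743) = 0.462326

x=85.652505 y=0.462326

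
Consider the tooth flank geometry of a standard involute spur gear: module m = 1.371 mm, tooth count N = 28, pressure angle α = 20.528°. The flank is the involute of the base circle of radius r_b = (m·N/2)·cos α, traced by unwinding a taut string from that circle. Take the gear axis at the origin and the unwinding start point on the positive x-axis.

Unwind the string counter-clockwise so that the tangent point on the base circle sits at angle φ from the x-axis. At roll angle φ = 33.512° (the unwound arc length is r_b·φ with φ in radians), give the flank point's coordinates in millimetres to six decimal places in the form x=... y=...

pitch radius r_p = m·N/2 = 1.371·28/2 = 19.194000
base radius r_b = r_p·cos α = 19.194000·cos 20.528° = 17.975199
roll angle φ = 33.512° = 0.58489474 rad
x = r_b·(cos φ + φ·sin φ) = 17.975199·(0.83377021 + 0.58489474·0.55211162) = 20.791866
y = r_b·(sin φ − φ·cos φ) = 17.975199·(0.55211162 − 0.58489474·0.83377021) = 1.158390

x=20.791866 y=1.158390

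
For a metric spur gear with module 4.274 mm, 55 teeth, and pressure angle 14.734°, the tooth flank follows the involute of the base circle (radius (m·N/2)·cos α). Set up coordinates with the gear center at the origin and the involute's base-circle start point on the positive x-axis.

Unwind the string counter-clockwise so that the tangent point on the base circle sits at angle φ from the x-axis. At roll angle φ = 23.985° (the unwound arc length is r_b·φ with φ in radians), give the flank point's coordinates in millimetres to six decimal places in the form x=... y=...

pitch radius r_p = m·N/2 = 4.274·55/2 = 117.535000
base radius r_b = r_p·cos α = 117.535000·cos 14.734° = 113.670097
roll angle φ = 23.985° = 0.41861722 rad
x = r_b·(cos φ + φ·sin φ) = 113.670097·(0.91365191 + 0.41861722·0.40649746) = 123.197782
y = r_b·(sin φ − φ·cos φ) = 113.670097·(0.40649746 − 0.41861722·0.91365191) = 2.731156

x=123.197782 y=2.731156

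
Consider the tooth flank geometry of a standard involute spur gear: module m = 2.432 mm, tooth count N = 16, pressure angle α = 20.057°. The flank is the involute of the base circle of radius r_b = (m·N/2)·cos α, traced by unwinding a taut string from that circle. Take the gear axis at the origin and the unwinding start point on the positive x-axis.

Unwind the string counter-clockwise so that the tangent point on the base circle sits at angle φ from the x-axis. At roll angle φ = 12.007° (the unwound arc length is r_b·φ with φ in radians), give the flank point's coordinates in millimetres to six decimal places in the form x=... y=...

x=18.672941 y=0.055820

pitch radius r_p = m·N/2 = 2.432·16/2 = 19.456000
base radius r_b = r_p·cos α = 19.456000·cos 20.057° = 18.276031
roll angle φ = 12.007° = 0.20956168 rad
x = r_b·(cos φ + φ·sin φ) = 18.276031·(0.97812219 + 0.20956168·0.20803119) = 18.672941
y = r_b·(sin φ − φ·cos φ) = 18.276031·(0.20803119 − 0.20956168·0.97812219) = 0.055820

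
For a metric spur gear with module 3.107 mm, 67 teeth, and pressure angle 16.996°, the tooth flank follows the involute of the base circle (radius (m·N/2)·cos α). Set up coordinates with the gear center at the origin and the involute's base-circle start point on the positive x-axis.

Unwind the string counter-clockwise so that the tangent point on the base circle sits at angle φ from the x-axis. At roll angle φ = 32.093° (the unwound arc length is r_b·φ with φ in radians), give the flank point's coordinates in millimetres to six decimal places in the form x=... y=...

x=113.949865 y=5.649969

pitch radius r_p = m·N/2 = 3.107·67/2 = 104.084500
base radius r_b = r_p·cos α = 104.084500·cos 16.996° = 99.538627
roll angle φ = 32.093° = 0.56012852 rad
x = r_b·(cos φ + φ·sin φ) = 99.538627·(0.84718684 + 0.56012852·0.53129508) = 113.949865
y = r_b·(sin φ − φ·cos φ) = 99.538627·(0.53129508 − 0.56012852·0.84718684) = 5.649969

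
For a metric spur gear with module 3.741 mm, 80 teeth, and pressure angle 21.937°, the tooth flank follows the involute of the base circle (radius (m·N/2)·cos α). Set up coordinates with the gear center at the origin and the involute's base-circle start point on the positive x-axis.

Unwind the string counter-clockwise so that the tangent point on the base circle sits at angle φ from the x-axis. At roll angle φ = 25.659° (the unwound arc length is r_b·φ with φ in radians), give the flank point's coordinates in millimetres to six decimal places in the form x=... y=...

pitch radius r_p = m·N/2 = 3.741·80/2 = 149.640000
base radius r_b = r_p·cos α = 149.640000·cos 21.937° = 138.805345
roll angle φ = 25.659° = 0.44783403 rad
x = r_b·(cos φ + φ·sin φ) = 138.805345·(0.90138711 + 0.44783403·0.43301418) = 152.034271
y = r_b·(sin φ − φ·cos φ) = 138.805345·(0.43301418 − 0.44783403·0.90138711) = 4.072875

x=152.034271 y=4.072875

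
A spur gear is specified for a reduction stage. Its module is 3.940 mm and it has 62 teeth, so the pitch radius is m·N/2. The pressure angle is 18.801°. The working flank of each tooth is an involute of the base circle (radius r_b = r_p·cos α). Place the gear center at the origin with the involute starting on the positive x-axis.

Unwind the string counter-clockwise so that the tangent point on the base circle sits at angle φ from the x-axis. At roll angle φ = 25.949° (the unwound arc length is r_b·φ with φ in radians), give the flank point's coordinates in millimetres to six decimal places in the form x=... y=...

pitch radius r_p = m·N/2 = 3.940·62/2 = 122.140000
base radius r_b = r_p·cos α = 122.140000·cos 18.801° = 115.623054
roll angle φ = 25.949° = 0.45289549 rad
x = r_b·(cos φ + φ·sin φ) = 115.623054·(0.89918389 + 0.45289549·0.43757094) = 126.879859
y = r_b·(sin φ − φ·cos φ) = 115.623054·(0.43757094 − 0.45289549·0.89918389) = 3.507381

x=126.879859 y=3.507381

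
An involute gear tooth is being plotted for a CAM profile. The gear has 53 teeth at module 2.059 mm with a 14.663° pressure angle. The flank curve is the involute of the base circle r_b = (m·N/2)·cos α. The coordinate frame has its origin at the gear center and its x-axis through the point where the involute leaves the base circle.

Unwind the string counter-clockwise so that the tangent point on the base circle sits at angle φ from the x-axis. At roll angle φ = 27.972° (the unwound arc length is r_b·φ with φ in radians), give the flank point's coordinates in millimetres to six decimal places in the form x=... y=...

pitch radius r_p = m·N/2 = 2.059·53/2 = 54.563500
base radius r_b = r_p·cos α = 54.563500·cos 14.663° = 52.786444
roll angle φ = 27.972° = 0.48820350 rad
x = r_b·(cos φ + φ·sin φ) = 52.786444·(0.88317691 + 0.48820350·0.46904002) = 58.707177
y = r_b·(sin φ − φ·cos φ) = 52.786444·(0.46904002 − 0.48820350·0.88317691) = 1.999020

x=58.707177 y=1.999020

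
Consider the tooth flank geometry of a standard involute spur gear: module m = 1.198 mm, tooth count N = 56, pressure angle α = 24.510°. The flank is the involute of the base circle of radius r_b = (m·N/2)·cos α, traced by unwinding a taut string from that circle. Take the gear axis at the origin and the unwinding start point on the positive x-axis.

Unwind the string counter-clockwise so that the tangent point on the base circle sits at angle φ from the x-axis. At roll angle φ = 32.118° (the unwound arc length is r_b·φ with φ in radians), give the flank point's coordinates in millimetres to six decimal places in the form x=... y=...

x=34.946520 y=1.736404

pitch radius r_p = m·N/2 = 1.198·56/2 = 33.544000
base radius r_b = r_p·cos α = 33.544000·cos 24.510° = 30.521313
roll angle φ = 32.118° = 0.56056485 rad
x = r_b·(cos φ + φ·sin φ) = 30.521313·(0.84695494 + 0.56056485·0.53166468) = 34.946520
y = r_b·(sin φ − φ·cos φ) = 30.521313·(0.53166468 − 0.56056485·0.84695494) = 1.736404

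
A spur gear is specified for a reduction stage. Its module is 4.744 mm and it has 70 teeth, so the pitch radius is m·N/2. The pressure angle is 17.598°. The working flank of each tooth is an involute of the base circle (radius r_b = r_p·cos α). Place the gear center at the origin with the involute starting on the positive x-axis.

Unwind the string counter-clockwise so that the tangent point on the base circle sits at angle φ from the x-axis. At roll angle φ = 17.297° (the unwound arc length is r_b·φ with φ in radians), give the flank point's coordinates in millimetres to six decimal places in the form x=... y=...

pitch radius r_p = m·N/2 = 4.744·70/2 = 166.040000
base radius r_b = r_p·cos α = 166.040000·cos 17.598° = 158.269531
roll angle φ = 17.297° = 0.30188960 rad
x = r_b·(cos φ + φ·sin φ) = 158.269531·(0.95477637 + 0.30188960·0.29732488) = 165.318169
y = r_b·(sin φ − φ·cos φ) = 158.269531·(0.29732488 − 0.30188960·0.95477637) = 1.438326

x=165.318169 y=1.438326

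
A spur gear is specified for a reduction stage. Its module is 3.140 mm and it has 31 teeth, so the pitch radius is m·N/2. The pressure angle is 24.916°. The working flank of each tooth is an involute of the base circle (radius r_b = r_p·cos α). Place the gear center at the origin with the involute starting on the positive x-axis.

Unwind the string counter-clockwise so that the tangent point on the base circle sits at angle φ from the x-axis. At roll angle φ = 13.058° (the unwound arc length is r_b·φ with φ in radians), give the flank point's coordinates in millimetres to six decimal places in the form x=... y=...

x=45.271600 y=0.173267

pitch radius r_p = m·N/2 = 3.140·31/2 = 48.670000
base radius r_b = r_p·cos α = 48.670000·cos 24.916° = 44.140108
roll angle φ = 13.058° = 0.22790509 rad
x = r_b·(cos φ + φ·sin φ) = 44.140108·(0.97414185 + 0.22790509·0.22593728) = 45.271600
y = r_b·(sin φ − φ·cos φ) = 44.140108·(0.22593728 − 0.22790509·0.97414185) = 0.173267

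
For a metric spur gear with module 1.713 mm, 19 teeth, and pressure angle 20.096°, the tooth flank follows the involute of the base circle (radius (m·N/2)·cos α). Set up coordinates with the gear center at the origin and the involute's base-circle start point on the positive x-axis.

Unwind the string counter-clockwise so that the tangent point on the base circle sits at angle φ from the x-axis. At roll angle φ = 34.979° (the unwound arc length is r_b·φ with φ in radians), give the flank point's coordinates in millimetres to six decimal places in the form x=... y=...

pitch radius r_p = m·N/2 = 1.713·19/2 = 16.273500
base radius r_b = r_p·cos α = 16.273500·cos 20.096° = 15.282741
roll angle φ = 34.979° = 0.61049872 rad
x = r_b·(cos φ + φ·sin φ) = 15.282741·(0.81936222 + 0.61049872·0.57327616) = 17.870821
y = r_b·(sin φ − φ·cos φ) = 15.282741·(0.57327616 − 0.61049872·0.81936222) = 1.116505

x=17.870821 y=1.116505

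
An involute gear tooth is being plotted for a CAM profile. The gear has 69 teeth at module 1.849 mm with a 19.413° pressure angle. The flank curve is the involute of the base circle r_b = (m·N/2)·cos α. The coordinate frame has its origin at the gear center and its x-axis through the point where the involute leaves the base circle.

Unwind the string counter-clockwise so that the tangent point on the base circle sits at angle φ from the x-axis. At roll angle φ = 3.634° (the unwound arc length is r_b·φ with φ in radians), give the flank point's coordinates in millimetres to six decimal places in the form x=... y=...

pitch radius r_p = m·N/2 = 1.849·69/2 = 63.790500
base radius r_b = r_p·cos α = 63.790500·cos 19.413° = 60.163836
roll angle φ = 3.634° = 0.06342527 rad
x = r_b·(cos φ + φ·sin φ) = 60.163836·(0.99798929 + 0.06342527·0.06338275) = 60.284727
y = r_b·(sin φ − φ·cos φ) = 60.163836·(0.06338275 − 0.06342527·0.99798929) = 0.005115

x=60.284727 y=0.005115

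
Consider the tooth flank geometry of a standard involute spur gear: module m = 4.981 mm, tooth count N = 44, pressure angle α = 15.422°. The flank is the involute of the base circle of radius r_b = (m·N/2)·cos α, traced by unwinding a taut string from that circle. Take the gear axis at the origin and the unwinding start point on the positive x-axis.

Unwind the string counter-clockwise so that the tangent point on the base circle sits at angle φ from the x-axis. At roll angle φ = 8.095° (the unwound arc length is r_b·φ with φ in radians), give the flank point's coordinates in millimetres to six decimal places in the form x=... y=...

pitch radius r_p = m·N/2 = 4.981·44/2 = 109.582000
base radius r_b = r_p·cos α = 109.582000·cos 15.422° = 105.636321
roll angle φ = 8.095° = 0.14128440 rad
x = r_b·(cos φ + φ·sin φ) = 105.636321·(0.99003595 + 0.14128440·0.14081484) = 106.685384
y = r_b·(sin φ − φ·cos φ) = 105.636321·(0.14081484 − 0.14128440·0.99003595) = 0.099108

x=106.685384 y=0.099108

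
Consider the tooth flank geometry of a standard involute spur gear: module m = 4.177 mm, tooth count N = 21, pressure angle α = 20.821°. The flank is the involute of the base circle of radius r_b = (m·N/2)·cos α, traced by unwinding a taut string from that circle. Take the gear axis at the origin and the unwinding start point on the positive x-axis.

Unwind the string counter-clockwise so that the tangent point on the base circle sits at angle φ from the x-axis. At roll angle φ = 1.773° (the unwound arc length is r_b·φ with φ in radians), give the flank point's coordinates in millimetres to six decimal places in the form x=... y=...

x=41.013964 y=0.000405

pitch radius r_p = m·N/2 = 4.177·21/2 = 43.858500
base radius r_b = r_p·cos α = 43.858500·cos 20.821° = 40.994341
roll angle φ = 1.773° = 0.03094469 rad
x = r_b·(cos φ + φ·sin φ) = 40.994341·(0.99952125 + 0.03094469·0.03093975) = 41.013964
y = r_b·(sin φ − φ·cos φ) = 40.994341·(0.03093975 − 0.03094469·0.99952125) = 0.000405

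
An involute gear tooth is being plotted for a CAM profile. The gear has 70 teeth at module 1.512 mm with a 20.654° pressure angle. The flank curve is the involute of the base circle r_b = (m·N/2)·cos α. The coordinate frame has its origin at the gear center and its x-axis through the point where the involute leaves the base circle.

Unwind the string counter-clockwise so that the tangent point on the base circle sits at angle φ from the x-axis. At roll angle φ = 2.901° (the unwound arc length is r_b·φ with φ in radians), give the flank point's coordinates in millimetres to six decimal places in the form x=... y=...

x=49.582133 y=0.002142

pitch radius r_p = m·N/2 = 1.512·70/2 = 52.920000
base radius r_b = r_p·cos α = 52.920000·cos 20.654° = 49.518700
roll angle φ = 2.901° = 0.05063200 rad
x = r_b·(cos φ + φ·sin φ) = 49.518700·(0.99871847 + 0.05063200·0.05061037) = 49.582133
y = r_b·(sin φ − φ·cos φ) = 49.518700·(0.05061037 − 0.05063200·0.99871847) = 0.002142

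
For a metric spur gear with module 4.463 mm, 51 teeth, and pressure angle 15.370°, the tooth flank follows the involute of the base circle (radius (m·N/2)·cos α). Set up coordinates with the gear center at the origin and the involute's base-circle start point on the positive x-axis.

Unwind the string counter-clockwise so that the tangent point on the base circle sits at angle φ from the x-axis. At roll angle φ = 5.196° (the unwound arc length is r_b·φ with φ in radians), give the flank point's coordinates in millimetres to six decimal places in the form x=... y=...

pitch radius r_p = m·N/2 = 4.463·51/2 = 113.806500
base radius r_b = r_p·cos α = 113.806500·cos 15.370° = 109.736133
roll angle φ = 5.196° = 0.09068731 rad
x = r_b·(cos φ + φ·sin φ) = 109.736133·(0.99589072 + 0.09068731·0.09056305) = 110.186451
y = r_b·(sin φ − φ·cos φ) = 109.736133·(0.09056305 − 0.09068731·0.99589072) = 0.027259

x=110.186451 y=0.027259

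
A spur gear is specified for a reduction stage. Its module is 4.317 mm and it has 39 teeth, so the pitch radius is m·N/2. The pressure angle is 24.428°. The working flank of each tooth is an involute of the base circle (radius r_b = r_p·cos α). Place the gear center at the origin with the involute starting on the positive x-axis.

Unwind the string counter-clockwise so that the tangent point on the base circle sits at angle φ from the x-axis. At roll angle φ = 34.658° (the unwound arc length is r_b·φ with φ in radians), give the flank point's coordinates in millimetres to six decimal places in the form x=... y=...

pitch radius r_p = m·N/2 = 4.317·39/2 = 84.181500
base radius r_b = r_p·cos α = 84.181500·cos 24.428° = 76.645713
roll angle φ = 34.658° = 0.60489621 rad
x = r_b·(cos φ + φ·sin φ) = 76.645713·(0.82256112 + 0.60489621·0.56867671) = 89.411172
y = r_b·(sin φ − φ·cos φ) = 76.645713·(0.56867671 − 0.60489621·0.82256112) = 5.450476

x=89.411172 y=5.450476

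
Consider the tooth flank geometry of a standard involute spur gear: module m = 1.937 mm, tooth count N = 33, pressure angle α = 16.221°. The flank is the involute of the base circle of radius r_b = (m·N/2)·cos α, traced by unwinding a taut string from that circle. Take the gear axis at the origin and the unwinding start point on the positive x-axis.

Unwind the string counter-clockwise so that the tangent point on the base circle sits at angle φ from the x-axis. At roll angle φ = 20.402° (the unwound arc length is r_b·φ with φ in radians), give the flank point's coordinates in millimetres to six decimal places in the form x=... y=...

x=32.572504 y=0.456020

pitch radius r_p = m·N/2 = 1.937·33/2 = 31.960500
base radius r_b = r_p·cos α = 31.960500·cos 16.221° = 30.688196
roll angle φ = 20.402° = 0.35608207 rad
x = r_b·(cos φ + φ·sin φ) = 30.688196·(0.93726982 + 0.35608207·0.34860476) = 32.572504
y = r_b·(sin φ − φ·cos φ) = 30.688196·(0.34860476 − 0.35608207·0.93726982) = 0.456020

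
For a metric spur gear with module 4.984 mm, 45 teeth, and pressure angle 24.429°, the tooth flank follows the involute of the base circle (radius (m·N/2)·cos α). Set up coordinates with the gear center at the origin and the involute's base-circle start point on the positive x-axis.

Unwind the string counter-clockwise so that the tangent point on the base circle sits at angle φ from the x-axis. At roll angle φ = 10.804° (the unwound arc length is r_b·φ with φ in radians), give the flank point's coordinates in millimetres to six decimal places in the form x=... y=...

pitch radius r_p = m·N/2 = 4.984·45/2 = 112.140000
base radius r_b = r_p·cos α = 112.140000·cos 24.429° = 102.100605
roll angle φ = 10.804° = 0.18856537 rad
x = r_b·(cos φ + φ·sin φ) = 102.100605·(0.98227417 + 0.18856537·0.18744989) = 103.899692
y = r_b·(sin φ − φ·cos φ) = 102.100605·(0.18744989 − 0.18856537·0.98227417) = 0.227378

x=103.899692 y=0.227378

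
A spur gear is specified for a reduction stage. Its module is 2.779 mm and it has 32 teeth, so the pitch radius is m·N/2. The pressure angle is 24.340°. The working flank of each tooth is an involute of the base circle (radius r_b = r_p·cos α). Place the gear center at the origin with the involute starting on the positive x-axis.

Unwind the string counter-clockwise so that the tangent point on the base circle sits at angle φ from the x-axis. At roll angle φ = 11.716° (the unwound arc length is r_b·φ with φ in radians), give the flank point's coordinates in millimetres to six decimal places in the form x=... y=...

x=41.349983 y=0.114978

pitch radius r_p = m·N/2 = 2.779·32/2 = 44.464000
base radius r_b = r_p·cos α = 44.464000·cos 24.340° = 40.511851
roll angle φ = 11.716° = 0.20448278 rad
x = r_b·(cos φ + φ·sin φ) = 40.511851·(0.97916614 + 0.20448278·0.20306074) = 41.349983
y = r_b·(sin φ − φ·cos φ) = 40.511851·(0.20306074 − 0.20448278·0.97916614) = 0.114978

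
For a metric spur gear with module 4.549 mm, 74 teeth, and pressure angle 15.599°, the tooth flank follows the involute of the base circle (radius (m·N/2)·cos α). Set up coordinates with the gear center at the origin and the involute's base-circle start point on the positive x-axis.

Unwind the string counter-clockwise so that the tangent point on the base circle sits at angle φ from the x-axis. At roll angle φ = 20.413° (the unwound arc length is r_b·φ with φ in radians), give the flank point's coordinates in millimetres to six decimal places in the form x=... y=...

x=172.078014 y=2.412838

pitch radius r_p = m·N/2 = 4.549·74/2 = 168.313000
base radius r_b = r_p·cos α = 168.313000·cos 15.599° = 162.113571
roll angle φ = 20.413° = 0.35627406 rad
x = r_b·(cos φ + φ·sin φ) = 162.113571·(0.93720288 + 0.35627406·0.34878470) = 172.078014
y = r_b·(sin φ − φ·cos φ) = 162.113571·(0.34878470 − 0.35627406·0.93720288) = 2.412838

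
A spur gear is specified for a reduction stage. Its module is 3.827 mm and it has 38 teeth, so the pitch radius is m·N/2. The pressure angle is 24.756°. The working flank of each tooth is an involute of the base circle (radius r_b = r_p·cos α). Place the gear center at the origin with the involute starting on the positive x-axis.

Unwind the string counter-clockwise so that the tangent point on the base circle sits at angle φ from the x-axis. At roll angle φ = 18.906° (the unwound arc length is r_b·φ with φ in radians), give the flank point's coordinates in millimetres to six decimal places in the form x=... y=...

pitch radius r_p = m·N/2 = 3.827·38/2 = 72.713000
base radius r_b = r_p·cos α = 72.713000·cos 24.756° = 66.030626
roll angle φ = 18.906° = 0.32997195 rad
x = r_b·(cos φ + φ·sin φ) = 66.030626·(0.94605143 + 0.32997195·0.32401649) = 69.528122
y = r_b·(sin φ − φ·cos φ) = 66.030626·(0.32401649 − 0.32997195·0.94605143) = 0.782202

x=69.528122 y=0.782202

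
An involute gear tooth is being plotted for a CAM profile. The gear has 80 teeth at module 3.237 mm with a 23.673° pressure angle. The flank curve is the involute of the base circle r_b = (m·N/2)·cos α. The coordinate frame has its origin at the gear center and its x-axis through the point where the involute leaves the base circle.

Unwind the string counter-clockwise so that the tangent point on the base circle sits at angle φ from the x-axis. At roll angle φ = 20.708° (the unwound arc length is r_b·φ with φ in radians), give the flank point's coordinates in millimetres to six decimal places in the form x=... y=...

x=126.078539 y=1.841915

pitch radius r_p = m·N/2 = 3.237·80/2 = 129.480000
base radius r_b = r_p·cos α = 129.480000·cos 23.673° = 118.584505
roll angle φ = 20.708° = 0.36142278 rad
x = r_b·(cos φ + φ·sin φ) = 118.584505·(0.93539467 + 0.36142278·0.35360545) = 126.078539
y = r_b·(sin φ − φ·cos φ) = 118.584505·(0.35360545 − 0.36142278·0.93539467) = 1.841915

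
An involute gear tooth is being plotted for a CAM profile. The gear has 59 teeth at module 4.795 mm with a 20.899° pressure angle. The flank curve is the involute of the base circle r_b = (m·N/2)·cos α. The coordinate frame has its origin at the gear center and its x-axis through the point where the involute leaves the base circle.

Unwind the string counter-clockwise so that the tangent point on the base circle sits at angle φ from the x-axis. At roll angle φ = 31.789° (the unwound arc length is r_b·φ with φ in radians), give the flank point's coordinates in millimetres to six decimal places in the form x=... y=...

x=150.946960 y=7.294051

pitch radius r_p = m·N/2 = 4.795·59/2 = 141.452500
base radius r_b = r_p·cos α = 141.452500·cos 20.899° = 132.146439
roll angle φ = 31.789° = 0.55482272 rad
x = r_b·(cos φ + φ·sin φ) = 132.146439·(0.84999385 + 0.55482272·0.52679262) = 150.946960
y = r_b·(sin φ − φ·cos φ) = 132.146439·(0.52679262 − 0.55482272·0.84999385) = 7.294051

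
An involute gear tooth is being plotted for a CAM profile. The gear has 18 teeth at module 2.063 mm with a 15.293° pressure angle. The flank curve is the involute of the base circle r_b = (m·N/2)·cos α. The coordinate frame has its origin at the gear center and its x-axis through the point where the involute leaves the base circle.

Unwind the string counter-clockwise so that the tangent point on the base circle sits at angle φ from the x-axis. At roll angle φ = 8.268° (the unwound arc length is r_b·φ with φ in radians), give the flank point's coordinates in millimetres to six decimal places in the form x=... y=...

x=18.095037 y=0.017902

pitch radius r_p = m·N/2 = 2.063·18/2 = 18.567000
base radius r_b = r_p·cos α = 18.567000·cos 15.293° = 17.909536
roll angle φ = 8.268° = 0.14430382 rad
x = r_b·(cos φ + φ·sin φ) = 17.909536·(0.98960626 + 0.14430382·0.14380352) = 18.095037
y = r_b·(sin φ − φ·cos φ) = 17.909536·(0.14380352 − 0.14430382·0.98960626) = 0.017902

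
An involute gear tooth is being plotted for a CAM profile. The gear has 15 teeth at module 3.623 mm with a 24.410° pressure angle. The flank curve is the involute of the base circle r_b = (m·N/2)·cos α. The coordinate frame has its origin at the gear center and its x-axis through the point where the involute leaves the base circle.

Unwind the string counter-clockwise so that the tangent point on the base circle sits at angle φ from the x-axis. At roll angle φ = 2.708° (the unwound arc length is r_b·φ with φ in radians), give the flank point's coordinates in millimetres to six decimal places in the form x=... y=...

x=24.771213 y=0.000871

pitch radius r_p = m·N/2 = 3.623·15/2 = 27.172500
base radius r_b = r_p·cos α = 27.172500·cos 24.410° = 24.743592
roll angle φ = 2.708° = 0.04726352 rad
x = r_b·(cos φ + φ·sin φ) = 24.743592·(0.99888329 + 0.04726352·0.04724592) = 24.771213
y = r_b·(sin φ − φ·cos φ) = 24.743592·(0.04724592 − 0.04726352·0.99888329) = 0.000871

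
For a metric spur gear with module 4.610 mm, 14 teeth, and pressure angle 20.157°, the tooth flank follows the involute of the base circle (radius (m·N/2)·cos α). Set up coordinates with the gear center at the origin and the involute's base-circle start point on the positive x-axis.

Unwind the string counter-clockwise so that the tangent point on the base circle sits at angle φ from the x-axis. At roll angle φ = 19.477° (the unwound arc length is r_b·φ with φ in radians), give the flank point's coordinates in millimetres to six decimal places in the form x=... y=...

pitch radius r_p = m·N/2 = 4.610·14/2 = 32.270000
base radius r_b = r_p·cos α = 32.270000·cos 20.157° = 30.293524
roll angle φ = 19.477° = 0.33993778 rad
x = r_b·(cos φ + φ·sin φ) = 30.293524·(0.94277541 + 0.33993778·0.33342843) = 31.993607
y = r_b·(sin φ − φ·cos φ) = 30.293524·(0.33342843 − 0.33993778·0.94277541) = 0.392103

x=31.993607 y=0.392103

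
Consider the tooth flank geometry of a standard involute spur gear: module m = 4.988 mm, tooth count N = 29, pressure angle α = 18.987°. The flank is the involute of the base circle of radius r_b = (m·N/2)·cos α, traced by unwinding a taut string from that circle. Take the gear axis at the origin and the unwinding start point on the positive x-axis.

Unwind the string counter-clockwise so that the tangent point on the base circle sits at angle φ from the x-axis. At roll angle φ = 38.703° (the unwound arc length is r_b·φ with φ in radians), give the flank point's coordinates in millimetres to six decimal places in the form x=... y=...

x=82.258778 y=6.711130

pitch radius r_p = m·N/2 = 4.988·29/2 = 72.326000
base radius r_b = r_p·cos α = 72.326000·cos 18.987° = 68.390917
roll angle φ = 38.703° = 0.67549478 rad
x = r_b·(cos φ + φ·sin φ) = 68.390917·(0.78039767 + 0.67549478·0.62528352) = 82.258778
y = r_b·(sin φ − φ·cos φ) = 68.390917·(0.62528352 − 0.67549478·0.78039767) = 6.711130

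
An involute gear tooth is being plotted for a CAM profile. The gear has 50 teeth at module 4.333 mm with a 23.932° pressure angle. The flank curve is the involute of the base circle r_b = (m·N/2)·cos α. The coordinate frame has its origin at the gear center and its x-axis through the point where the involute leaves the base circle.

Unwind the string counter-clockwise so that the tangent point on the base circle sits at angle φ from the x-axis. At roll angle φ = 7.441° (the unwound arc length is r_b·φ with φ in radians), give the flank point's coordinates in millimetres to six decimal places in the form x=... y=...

pitch radius r_p = m·N/2 = 4.333·50/2 = 108.325000
base radius r_b = r_p·cos α = 108.325000·cos 23.932° = 99.012033
roll angle φ = 7.441° = 0.12986995 rad
x = r_b·(cos φ + φ·sin φ) = 99.012033·(0.99157874 + 0.12986995·0.12950519) = 99.843494
y = r_b·(sin φ − φ·cos φ) = 99.012033·(0.12950519 − 0.12986995·0.99157874) = 0.072171

x=99.843494 y=0.072171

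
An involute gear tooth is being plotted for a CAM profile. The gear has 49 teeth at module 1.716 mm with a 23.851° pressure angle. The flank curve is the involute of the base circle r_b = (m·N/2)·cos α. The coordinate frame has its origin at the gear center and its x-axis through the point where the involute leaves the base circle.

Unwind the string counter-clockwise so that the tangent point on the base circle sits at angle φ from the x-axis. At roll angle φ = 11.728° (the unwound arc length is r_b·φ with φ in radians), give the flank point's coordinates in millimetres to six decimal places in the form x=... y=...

x=39.248740 y=0.109465

pitch radius r_p = m·N/2 = 1.716·49/2 = 42.042000
base radius r_b = r_p·cos α = 42.042000·cos 23.851° = 38.451618
roll angle φ = 11.728° = 0.20469221 rad
x = r_b·(cos φ + φ·sin φ) = 38.451618·(0.97912359 + 0.20469221·0.20326581) = 39.248740
y = r_b·(sin φ − φ·cos φ) = 38.451618·(0.20326581 − 0.20469221·0.97912359) = 0.109465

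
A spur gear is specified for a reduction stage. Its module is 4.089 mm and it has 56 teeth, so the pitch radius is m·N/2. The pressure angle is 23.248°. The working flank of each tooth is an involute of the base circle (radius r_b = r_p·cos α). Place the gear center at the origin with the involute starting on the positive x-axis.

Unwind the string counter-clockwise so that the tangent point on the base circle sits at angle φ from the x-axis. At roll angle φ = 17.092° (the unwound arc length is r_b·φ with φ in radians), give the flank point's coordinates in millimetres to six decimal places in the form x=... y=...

pitch radius r_p = m·N/2 = 4.089·56/2 = 114.492000
base radius r_b = r_p·cos α = 114.492000·cos 23.248° = 105.195821
roll angle φ = 17.092° = 0.29831168 rad
x = r_b·(cos φ + φ·sin φ) = 105.195821·(0.95583406 + 0.29831168·0.29390687) = 109.772882
y = r_b·(sin φ − φ·cos φ) = 105.195821·(0.29390687 − 0.29831168·0.95583406) = 0.922610

x=109.772882 y=0.922610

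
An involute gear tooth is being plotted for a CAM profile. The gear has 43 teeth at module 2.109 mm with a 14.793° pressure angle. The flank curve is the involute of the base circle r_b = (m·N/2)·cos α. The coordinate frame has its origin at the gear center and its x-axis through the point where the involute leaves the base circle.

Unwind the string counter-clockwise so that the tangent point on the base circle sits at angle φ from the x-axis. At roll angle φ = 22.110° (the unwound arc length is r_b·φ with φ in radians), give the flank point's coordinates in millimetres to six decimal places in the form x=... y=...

x=46.984264 y=0.827318

pitch radius r_p = m·N/2 = 2.109·43/2 = 45.343500
base radius r_b = r_p·cos α = 45.343500·cos 14.793° = 43.840571
roll angle φ = 22.110° = 0.38589230 rad
x = r_b·(cos φ + φ·sin φ) = 43.840571·(0.92646295 + 0.38589230·0.37638597) = 46.984264
y = r_b·(sin φ − φ·cos φ) = 43.840571·(0.37638597 − 0.38589230·0.92646295) = 0.827318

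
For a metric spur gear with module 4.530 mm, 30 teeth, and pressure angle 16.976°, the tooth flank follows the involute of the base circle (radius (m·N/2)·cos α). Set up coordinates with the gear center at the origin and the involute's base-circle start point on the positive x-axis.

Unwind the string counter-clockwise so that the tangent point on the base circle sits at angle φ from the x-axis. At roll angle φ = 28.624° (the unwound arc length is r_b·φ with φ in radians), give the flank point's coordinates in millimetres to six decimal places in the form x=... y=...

pitch radius r_p = m·N/2 = 4.530·30/2 = 67.950000
base radius r_b = r_p·cos α = 67.950000·cos 16.976° = 64.989224
roll angle φ = 28.624° = 0.49958305 rad
x = r_b·(cos φ + φ·sin φ) = 64.989224·(0.87778238 + 0.49958305·0.47905958) = 72.600270
y = r_b·(sin φ − φ·cos φ) = 64.989224·(0.47905958 − 0.49958305·0.87778238) = 2.634298

x=72.600270 y=2.634298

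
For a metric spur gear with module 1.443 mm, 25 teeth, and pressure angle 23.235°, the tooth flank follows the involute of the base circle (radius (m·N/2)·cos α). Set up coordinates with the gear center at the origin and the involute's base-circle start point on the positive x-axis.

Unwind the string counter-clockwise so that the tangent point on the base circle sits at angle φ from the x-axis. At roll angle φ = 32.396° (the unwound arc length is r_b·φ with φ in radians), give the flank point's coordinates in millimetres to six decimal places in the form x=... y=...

x=19.015951 y=0.967116

pitch radius r_p = m·N/2 = 1.443·25/2 = 18.037500
base radius r_b = r_p·cos α = 18.037500·cos 23.235° = 16.574560
roll angle φ = 32.396° = 0.56541686 rad
x = r_b·(cos φ + φ·sin φ) = 16.574560·(0.84436533 + 0.56541686·0.53576785) = 19.015951
y = r_b·(sin φ − φ·cos φ) = 16.574560·(0.53576785 − 0.56541686·0.84436533) = 0.967116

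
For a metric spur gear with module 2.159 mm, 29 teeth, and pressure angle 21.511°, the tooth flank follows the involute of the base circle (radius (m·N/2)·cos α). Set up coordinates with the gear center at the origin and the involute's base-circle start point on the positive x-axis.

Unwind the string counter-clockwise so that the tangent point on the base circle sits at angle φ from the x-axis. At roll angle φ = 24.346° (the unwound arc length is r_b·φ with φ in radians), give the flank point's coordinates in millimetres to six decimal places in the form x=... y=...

x=31.636818 y=0.731472

pitch radius r_p = m·N/2 = 2.159·29/2 = 31.305500
base radius r_b = r_p·cos α = 31.305500·cos 21.511° = 29.124984
roll angle φ = 24.346° = 0.42491786 rad
x = r_b·(cos φ + φ·sin φ) = 29.124984·(0.91107260 + 0.42491786·0.41224595) = 31.636818
y = r_b·(sin φ − φ·cos φ) = 29.124984·(0.41224595 − 0.42491786·0.91107260) = 0.731472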